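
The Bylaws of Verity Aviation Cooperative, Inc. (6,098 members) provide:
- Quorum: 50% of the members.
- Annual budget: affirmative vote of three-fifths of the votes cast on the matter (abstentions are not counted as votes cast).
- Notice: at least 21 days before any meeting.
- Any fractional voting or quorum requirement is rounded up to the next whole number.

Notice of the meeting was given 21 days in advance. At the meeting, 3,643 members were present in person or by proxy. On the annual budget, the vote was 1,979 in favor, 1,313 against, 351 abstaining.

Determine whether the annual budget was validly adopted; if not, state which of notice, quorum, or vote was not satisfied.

Valid — all requirements satisfied.

Notice: 21 days given; 21 required. Satisfied.
Quorum: 50% of 6,098 = 3,049; 3,643 present. Satisfied.
Vote: requires three-fifths of the votes cast (3,643 − 351 abstaining = 3,292); 3/5 of 3292 = 1975.20, rounded up to 1976, so 1,976 needed; 1,979 in favor. Satisfied.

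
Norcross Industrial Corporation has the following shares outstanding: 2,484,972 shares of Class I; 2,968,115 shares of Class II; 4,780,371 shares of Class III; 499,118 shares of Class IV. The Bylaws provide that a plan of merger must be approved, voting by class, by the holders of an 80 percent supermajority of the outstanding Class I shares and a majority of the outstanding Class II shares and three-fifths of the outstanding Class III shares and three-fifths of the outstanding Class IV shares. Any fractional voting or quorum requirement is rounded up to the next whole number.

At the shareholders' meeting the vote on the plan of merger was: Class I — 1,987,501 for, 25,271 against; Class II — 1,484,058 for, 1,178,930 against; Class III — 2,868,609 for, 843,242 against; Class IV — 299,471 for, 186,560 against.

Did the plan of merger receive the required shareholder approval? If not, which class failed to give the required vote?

Not approved — the Class I shares did not give the required vote.

Class I: 4/5 of 2484972 = 1987977.60, rounded up to 1987978; 1,987,978 required, 1,987,501 in favor — not approved.
Class II: a majority of 2968115 is 1484058; 1,484,058 required, 1,484,058 in favor — approved.
Class III: 3/5 of 4780371 = 2868222.60, rounded up to 2868223; 2,868,223 required, 2,868,609 in favor — approved.
Class IV: 3/5 of 499118 = 299470.80, rounded up to 299471; 299,471 required, 299,471 in favor — approved.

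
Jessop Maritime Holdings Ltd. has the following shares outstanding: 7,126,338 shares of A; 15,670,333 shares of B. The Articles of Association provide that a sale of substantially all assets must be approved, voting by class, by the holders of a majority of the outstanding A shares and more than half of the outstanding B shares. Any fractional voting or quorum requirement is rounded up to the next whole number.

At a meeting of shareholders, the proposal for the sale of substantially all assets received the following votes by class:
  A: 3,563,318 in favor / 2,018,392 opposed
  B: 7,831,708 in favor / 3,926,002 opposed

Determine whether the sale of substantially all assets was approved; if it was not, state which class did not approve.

Not approved — the B shares did not give the required vote.

A: a majority of 7126338 is 3563170; 3,563,170 required, 3,563,318 in favor — approved.
B: a majority of 15670333 is 7835167; 7,835,167 required, 7,831,708 in favor — not approved.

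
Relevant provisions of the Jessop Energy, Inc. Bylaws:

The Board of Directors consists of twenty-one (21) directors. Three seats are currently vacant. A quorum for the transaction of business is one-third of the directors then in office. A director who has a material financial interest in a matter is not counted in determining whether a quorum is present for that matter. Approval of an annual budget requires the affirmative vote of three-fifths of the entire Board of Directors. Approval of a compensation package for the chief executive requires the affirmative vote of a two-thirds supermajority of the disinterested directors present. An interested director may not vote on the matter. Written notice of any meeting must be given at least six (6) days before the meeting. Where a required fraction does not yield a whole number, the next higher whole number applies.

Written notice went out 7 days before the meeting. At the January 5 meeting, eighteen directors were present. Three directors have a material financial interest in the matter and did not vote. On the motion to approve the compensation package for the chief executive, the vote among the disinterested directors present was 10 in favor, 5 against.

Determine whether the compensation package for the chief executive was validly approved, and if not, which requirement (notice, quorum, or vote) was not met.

Valid — all requirements satisfied.

Notice: 7 days given; 6 required (7 ≥ 6). Satisfied.
Quorum: 18 present, but the 3 interested directors do not count, leaving 15. Quorum is 6. Satisfied.
Vote: the compensation package for the chief executive requires two-thirds of the disinterested directors present (18 − 3 = 15). 2/3 of 15 = 10, so 10 affirmative votes are needed; 10 voted in favor. Satisfied.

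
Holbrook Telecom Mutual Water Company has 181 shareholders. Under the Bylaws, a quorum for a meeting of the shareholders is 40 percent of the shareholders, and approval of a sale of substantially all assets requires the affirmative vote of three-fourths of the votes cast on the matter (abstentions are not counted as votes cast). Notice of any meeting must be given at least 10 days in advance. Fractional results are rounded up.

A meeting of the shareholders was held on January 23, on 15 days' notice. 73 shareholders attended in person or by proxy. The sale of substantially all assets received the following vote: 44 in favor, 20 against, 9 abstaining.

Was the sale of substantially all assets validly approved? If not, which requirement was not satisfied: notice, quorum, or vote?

Invalid — vote requirement not satisfied.

Notice: 15 days given; 10 required. Satisfied.
Quorum: 40% of 181 = 72.40, rounded up to 73; 73 present. Satisfied.
Vote: requires three-fourths of the votes cast (73 − 9 abstaining = 64); 3/4 of 64 = 48, so 48 needed; 44 in favor. Not satisfied.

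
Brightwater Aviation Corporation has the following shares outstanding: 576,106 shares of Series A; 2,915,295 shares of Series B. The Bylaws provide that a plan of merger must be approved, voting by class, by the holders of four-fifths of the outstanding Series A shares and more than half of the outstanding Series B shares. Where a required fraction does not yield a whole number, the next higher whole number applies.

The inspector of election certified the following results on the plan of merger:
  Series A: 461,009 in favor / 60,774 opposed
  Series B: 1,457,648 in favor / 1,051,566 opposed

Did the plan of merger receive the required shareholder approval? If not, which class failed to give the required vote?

Series A: 4/5 of 576106 = 460884.80, rounded up to 460885; 460,885 required, 461,009 in favor — approved.
Series B: a majority of 2915295 is 1457648; 1,457,648 required, 1,457,648 in favor — approved.

Approved — every class gave the required vote.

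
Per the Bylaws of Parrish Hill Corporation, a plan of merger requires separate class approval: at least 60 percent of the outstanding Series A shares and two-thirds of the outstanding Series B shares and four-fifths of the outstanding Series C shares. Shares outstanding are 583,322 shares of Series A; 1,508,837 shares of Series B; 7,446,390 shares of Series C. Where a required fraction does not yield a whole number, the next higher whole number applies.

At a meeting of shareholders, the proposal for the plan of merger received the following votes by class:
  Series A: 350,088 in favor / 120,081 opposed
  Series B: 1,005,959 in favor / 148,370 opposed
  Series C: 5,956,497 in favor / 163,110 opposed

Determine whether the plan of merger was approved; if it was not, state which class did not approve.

Series A: 3/5 of 583322 = 349993.20, rounded up to 349994; 349,994 required, 350,088 in favor — approved.
Series B: 2/3 of 1508837 = 1005891.33, rounded up to 1005892; 1,005,892 required, 1,005,959 in favor — approved.
Series C: 4/5 of 7446390 = 5957112; 5,957,112 required, 5,956,497 in favor — not approved.

Not approved — the Series C shares did not give the required vote.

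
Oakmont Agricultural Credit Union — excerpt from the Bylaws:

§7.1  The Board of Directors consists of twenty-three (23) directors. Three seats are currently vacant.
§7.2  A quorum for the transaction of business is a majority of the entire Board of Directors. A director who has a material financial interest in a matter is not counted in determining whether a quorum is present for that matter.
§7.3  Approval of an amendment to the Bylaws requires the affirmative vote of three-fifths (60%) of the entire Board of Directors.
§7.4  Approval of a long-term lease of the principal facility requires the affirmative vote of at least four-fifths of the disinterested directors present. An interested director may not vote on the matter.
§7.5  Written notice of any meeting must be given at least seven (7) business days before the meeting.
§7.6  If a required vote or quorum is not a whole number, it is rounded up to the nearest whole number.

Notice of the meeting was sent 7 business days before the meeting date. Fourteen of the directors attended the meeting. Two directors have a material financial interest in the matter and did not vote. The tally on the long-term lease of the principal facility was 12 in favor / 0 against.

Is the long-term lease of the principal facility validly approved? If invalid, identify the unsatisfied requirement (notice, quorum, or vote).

Valid — all requirements satisfied.

Notice: 7 business days given; 7 required (7 ≥ 7). Satisfied.
Quorum: 14 present, but the 2 interested directors do not count, leaving 12. Quorum is 12. Satisfied.
Vote: the long-term lease of the principal facility requires four-fifths of the disinterested directors present (14 − 2 = 12). 4/5 of 12 = 9.60, rounded up to 10, so 10 affirmative votes are needed; 12 voted in favor. Satisfied.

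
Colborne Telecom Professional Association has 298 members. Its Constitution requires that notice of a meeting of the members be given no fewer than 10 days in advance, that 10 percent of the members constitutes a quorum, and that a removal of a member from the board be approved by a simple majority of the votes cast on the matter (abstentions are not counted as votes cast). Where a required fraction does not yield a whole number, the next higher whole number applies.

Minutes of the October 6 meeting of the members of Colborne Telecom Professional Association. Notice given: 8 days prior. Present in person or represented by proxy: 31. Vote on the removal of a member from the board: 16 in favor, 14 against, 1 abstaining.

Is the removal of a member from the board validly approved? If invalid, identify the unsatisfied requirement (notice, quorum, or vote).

Invalid — notice requirement not satisfied.

Notice: 8 days given; 10 required. Not satisfied.
Quorum: 10% of 298 = 29.80, rounded up to 30; 31 present. Satisfied.
Vote: requires a majority of the votes cast (31 − 1 abstaining = 30); a majority of 30 is 16, so 16 needed; 16 in favor. Satisfied.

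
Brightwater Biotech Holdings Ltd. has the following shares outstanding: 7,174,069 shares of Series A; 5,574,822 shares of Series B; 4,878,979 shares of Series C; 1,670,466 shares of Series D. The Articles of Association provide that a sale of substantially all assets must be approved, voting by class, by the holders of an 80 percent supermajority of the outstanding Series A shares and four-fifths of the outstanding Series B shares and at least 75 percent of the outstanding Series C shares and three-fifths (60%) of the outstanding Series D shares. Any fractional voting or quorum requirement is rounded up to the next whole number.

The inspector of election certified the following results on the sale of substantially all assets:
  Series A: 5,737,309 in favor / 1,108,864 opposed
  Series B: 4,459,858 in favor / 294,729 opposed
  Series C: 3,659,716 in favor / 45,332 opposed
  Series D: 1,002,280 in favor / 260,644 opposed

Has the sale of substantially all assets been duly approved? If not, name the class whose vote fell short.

Not approved — the Series A shares did not give the required vote.

Series A: 4/5 of 7174069 = 5739255.20, rounded up to 5739256; 5,739,256 required, 5,737,309 in favor — not approved.
Series B: 4/5 of 5574822 = 4459857.60, rounded up to 4459858; 4,459,858 required, 4,459,858 in favor — approved.
Series C: 3/4 of 4878979 = 3659234.25, rounded up to 3659235; 3,659,235 required, 3,659,716 in favor — approved.
Series D: 3/5 of 1670466 = 1002279.60, rounded up to 1002280; 1,002,280 required, 1,002,280 in favor — approved.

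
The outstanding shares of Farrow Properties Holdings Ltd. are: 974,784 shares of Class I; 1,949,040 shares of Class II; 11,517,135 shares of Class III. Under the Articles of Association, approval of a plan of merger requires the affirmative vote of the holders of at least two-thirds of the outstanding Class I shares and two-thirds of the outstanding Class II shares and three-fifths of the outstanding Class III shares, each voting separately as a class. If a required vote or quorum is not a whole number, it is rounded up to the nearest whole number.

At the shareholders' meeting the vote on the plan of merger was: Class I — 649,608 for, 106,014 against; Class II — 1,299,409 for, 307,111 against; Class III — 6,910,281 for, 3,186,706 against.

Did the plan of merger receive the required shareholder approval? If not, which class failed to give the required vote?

Not approved — the Class I shares did not give the required vote.

Class I: 2/3 of 974784 = 649856; 649,856 required, 649,608 in favor — not approved.
Class II: 2/3 of 1949040 = 1299360; 1,299,360 required, 1,299,409 in favor — approved.
Class III: 3/5 of 11517135 = 6910281; 6,910,281 required, 6,910,281 in favor — approved.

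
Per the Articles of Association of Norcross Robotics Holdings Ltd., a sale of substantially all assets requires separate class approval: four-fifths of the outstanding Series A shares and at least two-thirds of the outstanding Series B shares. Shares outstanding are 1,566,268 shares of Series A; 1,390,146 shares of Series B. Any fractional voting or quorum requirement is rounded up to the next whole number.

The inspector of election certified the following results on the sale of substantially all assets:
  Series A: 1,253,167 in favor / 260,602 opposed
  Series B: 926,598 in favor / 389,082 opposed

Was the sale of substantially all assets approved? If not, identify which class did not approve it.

Series A: 4/5 of 1566268 = 1253014.40, rounded up to 1253015; 1,253,015 required, 1,253,167 in favor — approved.
Series B: 2/3 of 1390146 = 926764; 926,764 required, 926,598 in favor — not approved.

Not approved — the Series B shares did not give the required vote.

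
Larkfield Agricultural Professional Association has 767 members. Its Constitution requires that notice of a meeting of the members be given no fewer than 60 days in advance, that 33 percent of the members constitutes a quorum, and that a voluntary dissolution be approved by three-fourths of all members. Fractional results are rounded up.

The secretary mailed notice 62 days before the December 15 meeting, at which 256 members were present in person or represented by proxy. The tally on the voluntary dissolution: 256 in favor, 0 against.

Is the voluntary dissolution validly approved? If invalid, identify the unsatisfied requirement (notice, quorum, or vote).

Notice: 62 days given; 60 required. Satisfied.
Quorum: 33% of 767 = 253.11, rounded up to 254; 256 present. Satisfied.
Vote: requires three-fourths of all members (767); 3/4 of 767 = 575.25, rounded up to 576, so 576 needed; 256 in favor. Not satisfied.

Invalid — vote requirement not satisfied.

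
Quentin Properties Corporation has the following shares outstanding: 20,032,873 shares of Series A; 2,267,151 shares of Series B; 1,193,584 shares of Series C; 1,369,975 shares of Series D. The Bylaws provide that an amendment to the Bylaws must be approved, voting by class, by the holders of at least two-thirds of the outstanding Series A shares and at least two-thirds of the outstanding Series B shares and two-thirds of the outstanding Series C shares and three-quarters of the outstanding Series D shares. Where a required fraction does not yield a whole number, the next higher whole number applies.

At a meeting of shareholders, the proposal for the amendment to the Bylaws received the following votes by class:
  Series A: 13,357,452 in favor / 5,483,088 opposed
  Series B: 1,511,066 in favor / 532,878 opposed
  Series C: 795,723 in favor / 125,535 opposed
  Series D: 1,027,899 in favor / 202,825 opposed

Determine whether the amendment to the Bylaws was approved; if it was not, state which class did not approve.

Series A: 2/3 of 20032873 = 13355248.67, rounded up to 13355249; 13,355,249 required, 13,357,452 in favor — approved.
Series B: 2/3 of 2267151 = 1511434; 1,511,434 required, 1,511,066 in favor — not approved.
Series C: 2/3 of 1193584 = 795722.67, rounded up to 795723; 795,723 required, 795,723 in favor — approved.
Series D: 3/4 of 1369975 = 1027481.25, rounded up to 1027482; 1,027,482 required, 1,027,899 in favor — approved.

Not approved — the Series B shares did not give the required vote.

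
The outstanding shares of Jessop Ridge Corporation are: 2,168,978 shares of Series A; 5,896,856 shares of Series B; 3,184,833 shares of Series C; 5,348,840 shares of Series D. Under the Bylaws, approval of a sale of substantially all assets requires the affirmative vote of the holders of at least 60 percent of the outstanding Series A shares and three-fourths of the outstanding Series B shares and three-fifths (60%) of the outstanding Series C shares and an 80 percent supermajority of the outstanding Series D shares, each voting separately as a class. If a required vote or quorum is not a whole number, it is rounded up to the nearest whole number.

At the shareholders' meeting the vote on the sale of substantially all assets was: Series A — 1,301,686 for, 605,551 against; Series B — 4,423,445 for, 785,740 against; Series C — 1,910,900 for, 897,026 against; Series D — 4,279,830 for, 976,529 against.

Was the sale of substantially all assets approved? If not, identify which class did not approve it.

Series A: 3/5 of 2168978 = 1301386.80, rounded up to 1301387; 1,301,387 required, 1,301,686 in favor — approved.
Series B: 3/4 of 5896856 = 4422642; 4,422,642 required, 4,423,445 in favor — approved.
Series C: 3/5 of 3184833 = 1910899.80, rounded up to 1910900; 1,910,900 required, 1,910,900 in favor — approved.
Series D: 4/5 of 5348840 = 4279072; 4,279,072 required, 4,279,830 in favor — approved.

Approved — every class gave the required vote.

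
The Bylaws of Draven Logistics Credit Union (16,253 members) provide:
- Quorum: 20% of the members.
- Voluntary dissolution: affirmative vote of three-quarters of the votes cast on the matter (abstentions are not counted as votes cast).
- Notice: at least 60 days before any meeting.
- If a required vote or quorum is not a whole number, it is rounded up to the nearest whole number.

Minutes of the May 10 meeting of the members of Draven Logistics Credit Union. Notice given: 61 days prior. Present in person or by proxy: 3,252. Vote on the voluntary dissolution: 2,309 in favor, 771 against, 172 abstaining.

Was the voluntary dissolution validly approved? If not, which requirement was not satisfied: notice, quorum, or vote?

Notice: 61 days given; 60 required. Satisfied.
Quorum: 20% of 16,253 = 3,250.60, rounded up to 3,251; 3,252 present. Satisfied.
Vote: requires three-fourths of the votes cast (3,252 − 172 abstaining = 3,080); 3/4 of 3080 = 2310, so 2,310 needed; 2,309 in favor. Not satisfied.

Invalid — vote requirement not satisfied.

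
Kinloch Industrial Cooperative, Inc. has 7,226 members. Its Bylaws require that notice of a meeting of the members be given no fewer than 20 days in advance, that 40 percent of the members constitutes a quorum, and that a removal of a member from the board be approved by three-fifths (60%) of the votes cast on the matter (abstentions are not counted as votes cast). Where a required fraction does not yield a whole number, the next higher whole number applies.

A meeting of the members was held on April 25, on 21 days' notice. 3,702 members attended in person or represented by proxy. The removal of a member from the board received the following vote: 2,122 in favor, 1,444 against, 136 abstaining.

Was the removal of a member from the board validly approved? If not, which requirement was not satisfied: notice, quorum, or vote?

Invalid — vote requirement not satisfied.

Notice: 21 days given; 20 required. Satisfied.
Quorum: 40% of 7,226 = 2,890.40, rounded up to 2,891; 3,702 present. Satisfied.
Vote: requires three-fifths of the votes cast (3,702 − 136 abstaining = 3,566); 3/5 of 3566 = 2139.60, rounded up to 2140, so 2,140 needed; 2,122 in favor. Not satisfied.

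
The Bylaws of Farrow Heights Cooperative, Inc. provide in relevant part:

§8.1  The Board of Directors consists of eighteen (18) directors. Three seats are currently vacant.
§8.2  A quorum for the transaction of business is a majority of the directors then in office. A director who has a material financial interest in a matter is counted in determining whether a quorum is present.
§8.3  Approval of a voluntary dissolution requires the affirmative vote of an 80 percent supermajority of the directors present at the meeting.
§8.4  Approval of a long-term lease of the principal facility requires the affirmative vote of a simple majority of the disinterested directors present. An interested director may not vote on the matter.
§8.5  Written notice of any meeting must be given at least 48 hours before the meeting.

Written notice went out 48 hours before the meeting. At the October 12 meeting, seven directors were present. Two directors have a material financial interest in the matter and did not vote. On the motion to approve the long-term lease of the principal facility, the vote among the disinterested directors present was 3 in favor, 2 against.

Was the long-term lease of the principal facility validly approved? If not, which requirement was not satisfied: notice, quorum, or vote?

Notice: 48 hours given; 48 required (48 ≥ 48). Satisfied.
Quorum: 7 present (interested directors count toward quorum); quorum is 8. Not satisfied.
Vote: the long-term lease of the principal facility requires a majority of the disinterested directors present (7 − 2 = 5). A majority of 5 is 3, so 3 affirmative votes are needed; 3 voted in favor. Satisfied. (Moot — without a quorum no business can be validly transacted.)

Invalid — quorum requirement not satisfied.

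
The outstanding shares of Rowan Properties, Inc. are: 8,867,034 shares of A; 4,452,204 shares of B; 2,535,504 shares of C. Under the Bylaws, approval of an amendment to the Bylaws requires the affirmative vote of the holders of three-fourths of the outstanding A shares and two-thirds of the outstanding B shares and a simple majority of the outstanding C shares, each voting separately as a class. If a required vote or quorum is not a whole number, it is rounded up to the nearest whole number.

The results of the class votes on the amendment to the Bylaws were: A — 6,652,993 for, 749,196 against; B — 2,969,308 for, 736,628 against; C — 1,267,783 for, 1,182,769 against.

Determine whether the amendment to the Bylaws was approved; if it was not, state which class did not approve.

A: 3/4 of 8867034 = 6650275.50, rounded up to 6650276; 6,650,276 required, 6,652,993 in favor — approved.
B: 2/3 of 4452204 = 2968136; 2,968,136 required, 2,969,308 in favor — approved.
C: a majority of 2535504 is 1267753; 1,267,753 required, 1,267,783 in favor — approved.

Approved — every class gave the required vote.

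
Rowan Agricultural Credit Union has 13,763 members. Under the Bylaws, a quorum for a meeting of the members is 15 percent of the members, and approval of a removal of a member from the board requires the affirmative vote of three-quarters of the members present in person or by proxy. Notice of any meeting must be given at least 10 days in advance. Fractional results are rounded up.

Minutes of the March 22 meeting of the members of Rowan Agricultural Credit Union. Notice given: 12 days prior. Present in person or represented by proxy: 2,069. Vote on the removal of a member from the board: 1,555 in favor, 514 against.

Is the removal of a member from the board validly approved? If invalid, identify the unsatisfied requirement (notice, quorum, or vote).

Notice: 12 days given; 10 required. Satisfied.
Quorum: 15% of 13,763 = 2,064.45, rounded up to 2,065; 2,069 present. Satisfied.
Vote: requires three-fourths of those present (2,069); 3/4 of 2069 = 1551.75, rounded up to 1552, so 1,552 needed; 1,555 in favor. Satisfied.

Valid — all requirements satisfied.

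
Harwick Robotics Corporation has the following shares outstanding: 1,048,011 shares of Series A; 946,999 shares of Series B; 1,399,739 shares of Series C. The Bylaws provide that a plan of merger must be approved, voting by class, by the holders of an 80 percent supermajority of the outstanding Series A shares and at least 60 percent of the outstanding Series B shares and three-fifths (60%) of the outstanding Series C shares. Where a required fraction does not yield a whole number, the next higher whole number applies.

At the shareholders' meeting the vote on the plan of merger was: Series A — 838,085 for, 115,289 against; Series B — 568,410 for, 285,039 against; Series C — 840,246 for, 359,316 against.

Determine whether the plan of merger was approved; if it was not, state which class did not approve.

Not approved — the Series A shares did not give the required vote.

Series A: 4/5 of 1048011 = 838408.80, rounded up to 838409; 838,409 required, 838,085 in favor — not approved.
Series B: 3/5 of 946999 = 568199.40, rounded up to 568200; 568,200 required, 568,410 in favor — approved.
Series C: 3/5 of 1399739 = 839843.40, rounded up to 839844; 839,844 required, 840,246 in favor — approved.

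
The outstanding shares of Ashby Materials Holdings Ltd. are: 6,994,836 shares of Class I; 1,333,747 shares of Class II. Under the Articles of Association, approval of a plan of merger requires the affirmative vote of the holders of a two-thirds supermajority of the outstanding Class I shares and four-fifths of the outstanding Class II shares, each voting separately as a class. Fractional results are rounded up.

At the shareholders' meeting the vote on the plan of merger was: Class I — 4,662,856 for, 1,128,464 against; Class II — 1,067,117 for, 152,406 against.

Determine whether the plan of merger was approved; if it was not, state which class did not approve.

Class I: 2/3 of 6994836 = 4663224; 4,663,224 required, 4,662,856 in favor — not approved.
Class II: 4/5 of 1333747 = 1066997.60, rounded up to 1066998; 1,066,998 required, 1,067,117 in favor — approved.

Not approved — the Class I shares did not give the required vote.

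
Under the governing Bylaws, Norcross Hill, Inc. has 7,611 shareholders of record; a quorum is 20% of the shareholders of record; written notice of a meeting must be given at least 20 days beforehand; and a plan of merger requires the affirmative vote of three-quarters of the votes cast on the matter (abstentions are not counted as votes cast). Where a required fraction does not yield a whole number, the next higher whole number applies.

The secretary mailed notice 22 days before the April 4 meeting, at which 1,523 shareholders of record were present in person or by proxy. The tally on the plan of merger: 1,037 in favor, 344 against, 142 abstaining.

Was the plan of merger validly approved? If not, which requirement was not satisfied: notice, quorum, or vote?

Notice: 22 days given; 20 required. Satisfied.
Quorum: 20% of 7,611 = 1,522.20, rounded up to 1,523; 1,523 present. Satisfied.
Vote: requires three-fourths of the votes cast (1,523 − 142 abstaining = 1,381); 3/4 of 1381 = 1035.75, rounded up to 1036, so 1,036 needed; 1,037 in favor. Satisfied.

Valid — all requirements satisfied.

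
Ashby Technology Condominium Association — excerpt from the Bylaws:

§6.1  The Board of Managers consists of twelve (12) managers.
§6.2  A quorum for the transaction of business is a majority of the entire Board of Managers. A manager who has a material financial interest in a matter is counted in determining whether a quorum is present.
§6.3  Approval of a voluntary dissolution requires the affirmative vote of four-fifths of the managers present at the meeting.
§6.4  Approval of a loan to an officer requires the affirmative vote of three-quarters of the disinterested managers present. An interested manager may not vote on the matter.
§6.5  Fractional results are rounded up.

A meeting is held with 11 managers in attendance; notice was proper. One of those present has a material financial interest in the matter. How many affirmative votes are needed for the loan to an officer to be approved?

8

The loan to an officer requires three-fourths of the disinterested managers present (11 − 1 = 10).
3/4 of 10 = 7.50, rounded up to 8.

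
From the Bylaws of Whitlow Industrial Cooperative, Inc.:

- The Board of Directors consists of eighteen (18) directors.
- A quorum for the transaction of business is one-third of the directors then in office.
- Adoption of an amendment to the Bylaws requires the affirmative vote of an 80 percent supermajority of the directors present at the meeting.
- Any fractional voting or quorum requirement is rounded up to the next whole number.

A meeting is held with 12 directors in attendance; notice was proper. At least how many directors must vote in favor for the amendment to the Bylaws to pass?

10

The amendment to the Bylaws requires four-fifths of the directors present (12).
4/5 of 12 = 9.60, rounded up to 10.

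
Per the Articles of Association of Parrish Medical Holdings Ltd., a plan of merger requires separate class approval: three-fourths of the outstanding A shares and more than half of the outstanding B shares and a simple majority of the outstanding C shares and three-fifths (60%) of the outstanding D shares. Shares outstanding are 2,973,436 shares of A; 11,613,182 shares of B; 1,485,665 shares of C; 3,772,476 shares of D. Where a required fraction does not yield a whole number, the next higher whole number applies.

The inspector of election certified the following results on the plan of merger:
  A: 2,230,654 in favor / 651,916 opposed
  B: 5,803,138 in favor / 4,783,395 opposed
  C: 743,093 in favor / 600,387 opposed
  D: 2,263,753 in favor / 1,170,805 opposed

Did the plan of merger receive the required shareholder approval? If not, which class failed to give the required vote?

Not approved — the B shares did not give the required vote.

A: 3/4 of 2973436 = 2230077; 2,230,077 required, 2,230,654 in favor — approved.
B: a majority of 11613182 is 5806592; 5,806,592 required, 5,803,138 in favor — not approved.
C: a majority of 1485665 is 742833; 742,833 required, 743,093 in favor — approved.
D: 3/5 of 3772476 = 2263485.60, rounded up to 2263486; 2,263,486 required, 2,263,753 in favor — approved.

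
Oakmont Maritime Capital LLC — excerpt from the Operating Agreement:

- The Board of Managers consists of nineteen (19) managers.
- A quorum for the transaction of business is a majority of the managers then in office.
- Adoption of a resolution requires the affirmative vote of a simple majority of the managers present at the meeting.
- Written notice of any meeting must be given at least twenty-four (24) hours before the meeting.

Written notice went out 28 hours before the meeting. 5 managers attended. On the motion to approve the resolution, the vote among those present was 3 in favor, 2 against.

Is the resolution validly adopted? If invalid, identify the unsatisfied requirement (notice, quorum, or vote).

Notice: 28 hours given; 24 required (28 ≥ 24). Satisfied.
Quorum: 5 present; quorum is 10. Not satisfied.
Vote: the resolution requires a majority of the managers present (5). A majority of 5 is 3, so 3 affirmative votes are needed; 3 voted in favor. Satisfied. (Moot — without a quorum no business can be validly transacted.)

Invalid — quorum requirement not satisfied.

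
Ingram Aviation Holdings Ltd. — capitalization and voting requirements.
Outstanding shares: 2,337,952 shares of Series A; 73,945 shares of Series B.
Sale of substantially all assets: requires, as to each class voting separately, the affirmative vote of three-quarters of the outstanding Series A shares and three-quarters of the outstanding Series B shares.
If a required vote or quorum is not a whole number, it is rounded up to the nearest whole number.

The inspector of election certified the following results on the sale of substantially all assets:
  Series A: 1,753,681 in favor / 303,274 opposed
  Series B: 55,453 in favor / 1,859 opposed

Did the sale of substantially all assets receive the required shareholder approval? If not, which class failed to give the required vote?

Series A: 3/4 of 2337952 = 1753464; 1,753,464 required, 1,753,681 in favor — approved.
Series B: 3/4 of 73945 = 55458.75, rounded up to 55459; 55,459 required, 55,453 in favor — not approved.

Not approved — the Series B shares did not give the required vote.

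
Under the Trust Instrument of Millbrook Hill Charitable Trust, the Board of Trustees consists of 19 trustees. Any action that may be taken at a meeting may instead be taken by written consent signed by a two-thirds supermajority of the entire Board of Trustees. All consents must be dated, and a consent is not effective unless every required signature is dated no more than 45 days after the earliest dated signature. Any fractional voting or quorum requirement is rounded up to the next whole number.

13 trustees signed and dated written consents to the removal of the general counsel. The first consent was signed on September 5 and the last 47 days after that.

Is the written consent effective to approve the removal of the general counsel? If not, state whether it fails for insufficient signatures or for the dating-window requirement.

Not effective — dating-window requirement not satisfied.

Signatures required: a two-thirds supermajority of 19 — 2/3 of 19 = 12.67, rounded up to 13, so 13 needed; 13 signed. Sufficient.
Dating window: the latest signature is 47 days after the earliest; the limit is 45 days. Outside the window.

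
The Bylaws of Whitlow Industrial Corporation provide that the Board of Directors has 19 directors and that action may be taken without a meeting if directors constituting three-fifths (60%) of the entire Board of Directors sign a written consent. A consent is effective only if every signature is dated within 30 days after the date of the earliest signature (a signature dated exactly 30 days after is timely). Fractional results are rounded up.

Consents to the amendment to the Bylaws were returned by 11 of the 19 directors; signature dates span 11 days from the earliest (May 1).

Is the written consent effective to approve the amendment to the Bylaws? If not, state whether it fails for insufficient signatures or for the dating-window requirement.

Signatures required: three-fifths (60%) of 19 — 3/5 of 19 = 11.40, rounded up to 12, so 12 needed; 11 signed. Insufficient.
Dating window: the latest signature is 11 days after the earliest; the limit is 30 days. Within the window.

Not effective — insufficient signatures.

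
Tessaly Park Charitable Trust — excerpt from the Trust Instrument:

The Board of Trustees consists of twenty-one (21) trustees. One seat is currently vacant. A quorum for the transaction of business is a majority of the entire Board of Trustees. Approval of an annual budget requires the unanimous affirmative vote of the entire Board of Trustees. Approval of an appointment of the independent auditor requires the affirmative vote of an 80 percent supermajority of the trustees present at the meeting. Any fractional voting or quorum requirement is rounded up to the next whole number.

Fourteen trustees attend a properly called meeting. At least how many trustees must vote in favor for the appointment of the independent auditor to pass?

The appointment of the independent auditor requires four-fifths of the trustees present (14).
4/5 of 14 = 11.20, rounded up to 12.

12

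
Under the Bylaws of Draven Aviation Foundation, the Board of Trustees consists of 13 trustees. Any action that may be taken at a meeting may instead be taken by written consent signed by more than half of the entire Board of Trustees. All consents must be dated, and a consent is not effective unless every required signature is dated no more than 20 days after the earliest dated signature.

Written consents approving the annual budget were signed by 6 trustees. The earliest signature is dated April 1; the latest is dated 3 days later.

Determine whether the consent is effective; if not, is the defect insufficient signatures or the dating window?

Signatures required: more than half of 13 — a majority of 13 is 7, so 7 needed; 6 signed. Insufficient.
Dating window: the latest signature is 3 days after the earliest; the limit is 20 days. Within the window.

Not effective — insufficient signatures.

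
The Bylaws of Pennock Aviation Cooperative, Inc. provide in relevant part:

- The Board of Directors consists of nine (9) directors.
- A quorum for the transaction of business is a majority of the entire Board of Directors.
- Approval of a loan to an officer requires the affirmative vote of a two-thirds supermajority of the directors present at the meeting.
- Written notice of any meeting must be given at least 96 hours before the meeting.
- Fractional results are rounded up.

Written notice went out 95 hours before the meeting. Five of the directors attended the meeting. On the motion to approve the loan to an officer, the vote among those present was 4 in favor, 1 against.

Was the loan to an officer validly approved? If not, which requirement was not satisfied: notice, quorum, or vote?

Invalid — notice requirement not satisfied.

Notice: 95 hours given; 96 required (95 < 96). Not satisfied.
Quorum: 5 present; quorum is 5. Satisfied.
Vote: the loan to an officer requires two-thirds of the directors present (5). 2/3 of 5 = 3.33, rounded up to 4, so 4 affirmative votes are needed; 4 voted in favor. Satisfied.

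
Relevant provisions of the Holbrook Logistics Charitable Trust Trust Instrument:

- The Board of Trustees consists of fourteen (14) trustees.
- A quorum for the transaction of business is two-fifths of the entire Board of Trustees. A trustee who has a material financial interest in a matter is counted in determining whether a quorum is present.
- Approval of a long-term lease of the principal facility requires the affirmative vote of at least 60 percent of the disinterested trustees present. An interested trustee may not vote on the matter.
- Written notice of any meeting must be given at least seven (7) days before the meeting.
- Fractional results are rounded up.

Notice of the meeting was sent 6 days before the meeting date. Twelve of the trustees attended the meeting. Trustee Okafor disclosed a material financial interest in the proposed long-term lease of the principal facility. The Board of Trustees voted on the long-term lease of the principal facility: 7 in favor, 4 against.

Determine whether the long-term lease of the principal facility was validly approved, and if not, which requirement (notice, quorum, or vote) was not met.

Invalid — notice requirement not satisfied.

Notice: 6 days given; 7 required (6 < 7). Not satisfied.
Quorum: 12 present (interested trustees count toward quorum); quorum is 6. Satisfied.
Vote: the long-term lease of the principal facility requires three-fifths of the disinterested trustees present (12 − 1 = 11). 3/5 of 11 = 6.60, rounded up to 7, so 7 affirmative votes are needed; 7 voted in favor. Satisfied.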